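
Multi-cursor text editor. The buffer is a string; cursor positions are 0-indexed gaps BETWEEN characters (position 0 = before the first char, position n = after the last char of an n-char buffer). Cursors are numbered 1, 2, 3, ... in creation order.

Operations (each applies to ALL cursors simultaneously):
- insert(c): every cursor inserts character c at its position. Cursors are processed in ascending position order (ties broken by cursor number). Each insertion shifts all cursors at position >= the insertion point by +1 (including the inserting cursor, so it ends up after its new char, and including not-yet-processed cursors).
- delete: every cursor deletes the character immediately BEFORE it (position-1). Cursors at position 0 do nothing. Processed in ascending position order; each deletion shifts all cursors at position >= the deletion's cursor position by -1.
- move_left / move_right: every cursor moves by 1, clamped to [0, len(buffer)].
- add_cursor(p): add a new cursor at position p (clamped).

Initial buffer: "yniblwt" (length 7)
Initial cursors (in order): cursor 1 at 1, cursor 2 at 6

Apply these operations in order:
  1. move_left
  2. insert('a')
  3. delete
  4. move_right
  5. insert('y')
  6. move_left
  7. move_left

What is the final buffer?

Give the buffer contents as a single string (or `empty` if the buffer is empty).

After op 1 (move_left): buffer="yniblwt" (len 7), cursors c1@0 c2@5, authorship .......
After op 2 (insert('a')): buffer="ayniblawt" (len 9), cursors c1@1 c2@7, authorship 1.....2..
After op 3 (delete): buffer="yniblwt" (len 7), cursors c1@0 c2@5, authorship .......
After op 4 (move_right): buffer="yniblwt" (len 7), cursors c1@1 c2@6, authorship .......
After op 5 (insert('y')): buffer="yyniblwyt" (len 9), cursors c1@2 c2@8, authorship .1.....2.
After op 6 (move_left): buffer="yyniblwyt" (len 9), cursors c1@1 c2@7, authorship .1.....2.
After op 7 (move_left): buffer="yyniblwyt" (len 9), cursors c1@0 c2@6, authorship .1.....2.

Answer: yyniblwyt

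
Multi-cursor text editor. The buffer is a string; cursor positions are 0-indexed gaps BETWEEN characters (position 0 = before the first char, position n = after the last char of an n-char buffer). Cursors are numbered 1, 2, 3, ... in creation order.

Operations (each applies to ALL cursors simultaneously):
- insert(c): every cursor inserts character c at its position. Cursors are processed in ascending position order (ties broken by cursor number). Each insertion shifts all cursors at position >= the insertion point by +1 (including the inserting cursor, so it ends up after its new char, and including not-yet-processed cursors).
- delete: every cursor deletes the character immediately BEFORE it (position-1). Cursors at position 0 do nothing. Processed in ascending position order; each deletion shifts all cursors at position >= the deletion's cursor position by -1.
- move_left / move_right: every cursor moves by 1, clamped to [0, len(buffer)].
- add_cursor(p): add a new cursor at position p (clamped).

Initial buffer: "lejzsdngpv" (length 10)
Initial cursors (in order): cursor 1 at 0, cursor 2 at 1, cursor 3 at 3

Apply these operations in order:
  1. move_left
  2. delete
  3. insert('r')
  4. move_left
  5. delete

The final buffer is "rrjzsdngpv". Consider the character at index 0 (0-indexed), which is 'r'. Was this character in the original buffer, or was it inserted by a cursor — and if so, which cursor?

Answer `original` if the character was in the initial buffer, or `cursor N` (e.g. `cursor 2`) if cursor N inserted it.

Answer: cursor 2

Derivation:
After op 1 (move_left): buffer="lejzsdngpv" (len 10), cursors c1@0 c2@0 c3@2, authorship ..........
After op 2 (delete): buffer="ljzsdngpv" (len 9), cursors c1@0 c2@0 c3@1, authorship .........
After op 3 (insert('r')): buffer="rrlrjzsdngpv" (len 12), cursors c1@2 c2@2 c3@4, authorship 12.3........
After op 4 (move_left): buffer="rrlrjzsdngpv" (len 12), cursors c1@1 c2@1 c3@3, authorship 12.3........
After op 5 (delete): buffer="rrjzsdngpv" (len 10), cursors c1@0 c2@0 c3@1, authorship 23........
Authorship (.=original, N=cursor N): 2 3 . . . . . . . .
Index 0: author = 2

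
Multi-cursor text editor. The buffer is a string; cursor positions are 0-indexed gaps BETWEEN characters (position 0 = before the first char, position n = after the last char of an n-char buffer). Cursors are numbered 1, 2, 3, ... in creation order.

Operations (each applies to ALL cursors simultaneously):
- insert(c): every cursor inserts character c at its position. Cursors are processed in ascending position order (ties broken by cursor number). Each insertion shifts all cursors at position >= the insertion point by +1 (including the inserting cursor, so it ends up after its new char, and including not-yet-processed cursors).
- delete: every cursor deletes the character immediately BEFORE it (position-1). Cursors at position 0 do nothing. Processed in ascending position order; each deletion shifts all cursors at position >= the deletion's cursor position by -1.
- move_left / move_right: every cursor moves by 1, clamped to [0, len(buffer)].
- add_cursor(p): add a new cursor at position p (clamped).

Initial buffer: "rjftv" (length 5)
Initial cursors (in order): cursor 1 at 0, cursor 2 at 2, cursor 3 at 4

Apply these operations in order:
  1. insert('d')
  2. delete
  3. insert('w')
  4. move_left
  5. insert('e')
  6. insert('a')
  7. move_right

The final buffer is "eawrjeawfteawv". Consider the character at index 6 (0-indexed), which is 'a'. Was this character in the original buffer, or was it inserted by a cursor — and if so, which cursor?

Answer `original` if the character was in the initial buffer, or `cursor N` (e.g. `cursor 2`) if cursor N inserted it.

Answer: cursor 2

Derivation:
After op 1 (insert('d')): buffer="drjdftdv" (len 8), cursors c1@1 c2@4 c3@7, authorship 1..2..3.
After op 2 (delete): buffer="rjftv" (len 5), cursors c1@0 c2@2 c3@4, authorship .....
After op 3 (insert('w')): buffer="wrjwftwv" (len 8), cursors c1@1 c2@4 c3@7, authorship 1..2..3.
After op 4 (move_left): buffer="wrjwftwv" (len 8), cursors c1@0 c2@3 c3@6, authorship 1..2..3.
After op 5 (insert('e')): buffer="ewrjewftewv" (len 11), cursors c1@1 c2@5 c3@9, authorship 11..22..33.
After op 6 (insert('a')): buffer="eawrjeawfteawv" (len 14), cursors c1@2 c2@7 c3@12, authorship 111..222..333.
After op 7 (move_right): buffer="eawrjeawfteawv" (len 14), cursors c1@3 c2@8 c3@13, authorship 111..222..333.
Authorship (.=original, N=cursor N): 1 1 1 . . 2 2 2 . . 3 3 3 .
Index 6: author = 2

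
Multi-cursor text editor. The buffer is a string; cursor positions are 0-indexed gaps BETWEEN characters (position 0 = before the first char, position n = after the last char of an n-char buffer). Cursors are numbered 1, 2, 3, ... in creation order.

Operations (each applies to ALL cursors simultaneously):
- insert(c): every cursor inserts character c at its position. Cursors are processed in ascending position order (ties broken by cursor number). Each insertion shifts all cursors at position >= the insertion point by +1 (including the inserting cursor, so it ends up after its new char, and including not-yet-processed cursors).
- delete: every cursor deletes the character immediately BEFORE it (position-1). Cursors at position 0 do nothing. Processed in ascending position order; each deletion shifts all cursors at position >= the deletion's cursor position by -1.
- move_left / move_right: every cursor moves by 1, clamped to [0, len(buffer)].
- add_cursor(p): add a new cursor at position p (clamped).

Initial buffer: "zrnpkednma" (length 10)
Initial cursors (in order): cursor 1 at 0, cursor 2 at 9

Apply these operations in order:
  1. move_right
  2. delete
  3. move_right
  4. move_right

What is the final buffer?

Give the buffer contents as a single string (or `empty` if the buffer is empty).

Answer: rnpkednm

Derivation:
After op 1 (move_right): buffer="zrnpkednma" (len 10), cursors c1@1 c2@10, authorship ..........
After op 2 (delete): buffer="rnpkednm" (len 8), cursors c1@0 c2@8, authorship ........
After op 3 (move_right): buffer="rnpkednm" (len 8), cursors c1@1 c2@8, authorship ........
After op 4 (move_right): buffer="rnpkednm" (len 8), cursors c1@2 c2@8, authorship ........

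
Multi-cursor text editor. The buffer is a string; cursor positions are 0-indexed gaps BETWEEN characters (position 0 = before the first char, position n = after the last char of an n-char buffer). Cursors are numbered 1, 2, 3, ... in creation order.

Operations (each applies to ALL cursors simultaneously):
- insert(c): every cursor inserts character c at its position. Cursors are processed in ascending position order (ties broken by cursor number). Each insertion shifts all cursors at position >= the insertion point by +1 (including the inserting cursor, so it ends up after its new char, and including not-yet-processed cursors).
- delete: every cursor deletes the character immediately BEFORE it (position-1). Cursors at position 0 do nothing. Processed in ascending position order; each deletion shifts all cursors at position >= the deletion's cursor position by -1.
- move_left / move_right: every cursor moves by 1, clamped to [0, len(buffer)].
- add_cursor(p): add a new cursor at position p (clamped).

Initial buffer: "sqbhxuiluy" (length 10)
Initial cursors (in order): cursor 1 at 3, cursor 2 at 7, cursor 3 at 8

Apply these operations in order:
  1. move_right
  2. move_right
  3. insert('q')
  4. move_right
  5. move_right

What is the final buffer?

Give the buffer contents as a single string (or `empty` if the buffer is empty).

After op 1 (move_right): buffer="sqbhxuiluy" (len 10), cursors c1@4 c2@8 c3@9, authorship ..........
After op 2 (move_right): buffer="sqbhxuiluy" (len 10), cursors c1@5 c2@9 c3@10, authorship ..........
After op 3 (insert('q')): buffer="sqbhxquiluqyq" (len 13), cursors c1@6 c2@11 c3@13, authorship .....1....2.3
After op 4 (move_right): buffer="sqbhxquiluqyq" (len 13), cursors c1@7 c2@12 c3@13, authorship .....1....2.3
After op 5 (move_right): buffer="sqbhxquiluqyq" (len 13), cursors c1@8 c2@13 c3@13, authorship .....1....2.3

Answer: sqbhxquiluqyq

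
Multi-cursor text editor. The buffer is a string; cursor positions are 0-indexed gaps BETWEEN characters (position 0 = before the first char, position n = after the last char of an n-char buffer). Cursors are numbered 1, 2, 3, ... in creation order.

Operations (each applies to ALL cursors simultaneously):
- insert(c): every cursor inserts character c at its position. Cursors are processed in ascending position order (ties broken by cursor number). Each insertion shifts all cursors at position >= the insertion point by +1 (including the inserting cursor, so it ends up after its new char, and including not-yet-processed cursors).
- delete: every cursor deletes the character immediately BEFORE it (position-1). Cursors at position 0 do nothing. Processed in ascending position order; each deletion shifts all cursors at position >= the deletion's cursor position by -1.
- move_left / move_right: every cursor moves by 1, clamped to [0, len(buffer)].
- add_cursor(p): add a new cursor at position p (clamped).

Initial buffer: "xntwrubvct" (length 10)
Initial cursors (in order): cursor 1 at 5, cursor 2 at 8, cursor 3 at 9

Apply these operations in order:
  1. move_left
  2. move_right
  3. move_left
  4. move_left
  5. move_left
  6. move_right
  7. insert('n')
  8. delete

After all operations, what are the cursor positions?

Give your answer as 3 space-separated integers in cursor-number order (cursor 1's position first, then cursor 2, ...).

Answer: 3 6 7

Derivation:
After op 1 (move_left): buffer="xntwrubvct" (len 10), cursors c1@4 c2@7 c3@8, authorship ..........
After op 2 (move_right): buffer="xntwrubvct" (len 10), cursors c1@5 c2@8 c3@9, authorship ..........
After op 3 (move_left): buffer="xntwrubvct" (len 10), cursors c1@4 c2@7 c3@8, authorship ..........
After op 4 (move_left): buffer="xntwrubvct" (len 10), cursors c1@3 c2@6 c3@7, authorship ..........
After op 5 (move_left): buffer="xntwrubvct" (len 10), cursors c1@2 c2@5 c3@6, authorship ..........
After op 6 (move_right): buffer="xntwrubvct" (len 10), cursors c1@3 c2@6 c3@7, authorship ..........
After op 7 (insert('n')): buffer="xntnwrunbnvct" (len 13), cursors c1@4 c2@8 c3@10, authorship ...1...2.3...
After op 8 (delete): buffer="xntwrubvct" (len 10), cursors c1@3 c2@6 c3@7, authorship ..........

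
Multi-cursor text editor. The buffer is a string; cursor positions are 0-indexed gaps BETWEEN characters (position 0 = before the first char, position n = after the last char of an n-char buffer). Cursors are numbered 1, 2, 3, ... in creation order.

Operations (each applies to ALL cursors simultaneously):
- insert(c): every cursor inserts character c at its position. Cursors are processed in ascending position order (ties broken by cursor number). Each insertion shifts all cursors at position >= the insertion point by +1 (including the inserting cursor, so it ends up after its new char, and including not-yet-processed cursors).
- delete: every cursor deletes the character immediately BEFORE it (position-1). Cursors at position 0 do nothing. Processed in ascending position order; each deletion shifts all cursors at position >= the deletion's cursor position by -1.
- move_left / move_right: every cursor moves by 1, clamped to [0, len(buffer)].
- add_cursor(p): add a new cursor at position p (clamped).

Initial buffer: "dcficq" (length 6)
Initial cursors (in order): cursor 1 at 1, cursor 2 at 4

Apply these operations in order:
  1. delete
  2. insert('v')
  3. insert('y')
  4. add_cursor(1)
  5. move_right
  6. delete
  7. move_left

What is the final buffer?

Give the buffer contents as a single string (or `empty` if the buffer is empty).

After op 1 (delete): buffer="cfcq" (len 4), cursors c1@0 c2@2, authorship ....
After op 2 (insert('v')): buffer="vcfvcq" (len 6), cursors c1@1 c2@4, authorship 1..2..
After op 3 (insert('y')): buffer="vycfvycq" (len 8), cursors c1@2 c2@6, authorship 11..22..
After op 4 (add_cursor(1)): buffer="vycfvycq" (len 8), cursors c3@1 c1@2 c2@6, authorship 11..22..
After op 5 (move_right): buffer="vycfvycq" (len 8), cursors c3@2 c1@3 c2@7, authorship 11..22..
After op 6 (delete): buffer="vfvyq" (len 5), cursors c1@1 c3@1 c2@4, authorship 1.22.
After op 7 (move_left): buffer="vfvyq" (len 5), cursors c1@0 c3@0 c2@3, authorship 1.22.

Answer: vfvyq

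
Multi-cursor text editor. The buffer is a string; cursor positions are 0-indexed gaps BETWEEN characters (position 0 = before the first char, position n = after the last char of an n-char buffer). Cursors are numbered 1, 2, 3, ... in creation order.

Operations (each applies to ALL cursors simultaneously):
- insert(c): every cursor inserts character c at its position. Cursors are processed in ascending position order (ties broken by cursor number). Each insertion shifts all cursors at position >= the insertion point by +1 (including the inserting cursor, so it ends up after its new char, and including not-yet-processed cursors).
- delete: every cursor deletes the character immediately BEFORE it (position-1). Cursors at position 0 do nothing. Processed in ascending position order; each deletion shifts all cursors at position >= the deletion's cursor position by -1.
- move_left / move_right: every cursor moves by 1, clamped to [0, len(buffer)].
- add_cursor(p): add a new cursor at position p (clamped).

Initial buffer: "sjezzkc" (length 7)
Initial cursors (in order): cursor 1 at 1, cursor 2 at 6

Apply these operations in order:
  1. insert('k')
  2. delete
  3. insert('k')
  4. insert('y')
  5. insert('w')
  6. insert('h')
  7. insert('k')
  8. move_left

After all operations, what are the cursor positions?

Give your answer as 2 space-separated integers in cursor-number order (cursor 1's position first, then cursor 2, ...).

Answer: 5 15

Derivation:
After op 1 (insert('k')): buffer="skjezzkkc" (len 9), cursors c1@2 c2@8, authorship .1.....2.
After op 2 (delete): buffer="sjezzkc" (len 7), cursors c1@1 c2@6, authorship .......
After op 3 (insert('k')): buffer="skjezzkkc" (len 9), cursors c1@2 c2@8, authorship .1.....2.
After op 4 (insert('y')): buffer="skyjezzkkyc" (len 11), cursors c1@3 c2@10, authorship .11.....22.
After op 5 (insert('w')): buffer="skywjezzkkywc" (len 13), cursors c1@4 c2@12, authorship .111.....222.
After op 6 (insert('h')): buffer="skywhjezzkkywhc" (len 15), cursors c1@5 c2@14, authorship .1111.....2222.
After op 7 (insert('k')): buffer="skywhkjezzkkywhkc" (len 17), cursors c1@6 c2@16, authorship .11111.....22222.
After op 8 (move_left): buffer="skywhkjezzkkywhkc" (len 17), cursors c1@5 c2@15, authorship .11111.....22222.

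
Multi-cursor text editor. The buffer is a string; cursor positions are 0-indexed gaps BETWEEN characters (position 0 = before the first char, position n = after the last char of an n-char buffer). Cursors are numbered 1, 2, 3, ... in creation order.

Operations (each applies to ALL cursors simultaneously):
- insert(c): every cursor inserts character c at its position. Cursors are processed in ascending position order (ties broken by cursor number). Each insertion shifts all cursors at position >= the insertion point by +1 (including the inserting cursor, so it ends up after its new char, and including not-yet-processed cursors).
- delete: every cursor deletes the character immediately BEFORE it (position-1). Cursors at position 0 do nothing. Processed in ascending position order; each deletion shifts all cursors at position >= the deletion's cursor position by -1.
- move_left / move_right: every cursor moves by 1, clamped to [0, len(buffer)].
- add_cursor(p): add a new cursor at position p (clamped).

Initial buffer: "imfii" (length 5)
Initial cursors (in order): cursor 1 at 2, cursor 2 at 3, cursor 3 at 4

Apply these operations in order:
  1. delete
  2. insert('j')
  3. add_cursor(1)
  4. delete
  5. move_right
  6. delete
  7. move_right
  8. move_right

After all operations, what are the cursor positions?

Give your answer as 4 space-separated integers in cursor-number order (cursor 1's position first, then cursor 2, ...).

After op 1 (delete): buffer="ii" (len 2), cursors c1@1 c2@1 c3@1, authorship ..
After op 2 (insert('j')): buffer="ijjji" (len 5), cursors c1@4 c2@4 c3@4, authorship .123.
After op 3 (add_cursor(1)): buffer="ijjji" (len 5), cursors c4@1 c1@4 c2@4 c3@4, authorship .123.
After op 4 (delete): buffer="i" (len 1), cursors c1@0 c2@0 c3@0 c4@0, authorship .
After op 5 (move_right): buffer="i" (len 1), cursors c1@1 c2@1 c3@1 c4@1, authorship .
After op 6 (delete): buffer="" (len 0), cursors c1@0 c2@0 c3@0 c4@0, authorship 
After op 7 (move_right): buffer="" (len 0), cursors c1@0 c2@0 c3@0 c4@0, authorship 
After op 8 (move_right): buffer="" (len 0), cursors c1@0 c2@0 c3@0 c4@0, authorship 

Answer: 0 0 0 0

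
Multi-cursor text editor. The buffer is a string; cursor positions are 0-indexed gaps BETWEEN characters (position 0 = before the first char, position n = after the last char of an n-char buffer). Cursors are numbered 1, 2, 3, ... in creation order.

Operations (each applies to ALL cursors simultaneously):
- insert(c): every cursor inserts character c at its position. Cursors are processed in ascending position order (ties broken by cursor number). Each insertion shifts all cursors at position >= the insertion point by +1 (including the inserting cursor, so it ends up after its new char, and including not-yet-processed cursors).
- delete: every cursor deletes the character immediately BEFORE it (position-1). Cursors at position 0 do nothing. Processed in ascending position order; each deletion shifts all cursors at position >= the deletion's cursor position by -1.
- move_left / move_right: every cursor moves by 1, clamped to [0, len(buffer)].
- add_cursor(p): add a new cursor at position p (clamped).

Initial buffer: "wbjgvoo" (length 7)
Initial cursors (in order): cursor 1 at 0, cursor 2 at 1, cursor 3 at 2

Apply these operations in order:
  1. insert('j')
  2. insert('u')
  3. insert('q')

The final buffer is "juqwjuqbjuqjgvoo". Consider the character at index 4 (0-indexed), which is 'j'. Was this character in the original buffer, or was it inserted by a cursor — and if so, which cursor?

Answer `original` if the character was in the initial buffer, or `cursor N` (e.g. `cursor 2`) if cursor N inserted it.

Answer: cursor 2

Derivation:
After op 1 (insert('j')): buffer="jwjbjjgvoo" (len 10), cursors c1@1 c2@3 c3@5, authorship 1.2.3.....
After op 2 (insert('u')): buffer="juwjubjujgvoo" (len 13), cursors c1@2 c2@5 c3@8, authorship 11.22.33.....
After op 3 (insert('q')): buffer="juqwjuqbjuqjgvoo" (len 16), cursors c1@3 c2@7 c3@11, authorship 111.222.333.....
Authorship (.=original, N=cursor N): 1 1 1 . 2 2 2 . 3 3 3 . . . . .
Index 4: author = 2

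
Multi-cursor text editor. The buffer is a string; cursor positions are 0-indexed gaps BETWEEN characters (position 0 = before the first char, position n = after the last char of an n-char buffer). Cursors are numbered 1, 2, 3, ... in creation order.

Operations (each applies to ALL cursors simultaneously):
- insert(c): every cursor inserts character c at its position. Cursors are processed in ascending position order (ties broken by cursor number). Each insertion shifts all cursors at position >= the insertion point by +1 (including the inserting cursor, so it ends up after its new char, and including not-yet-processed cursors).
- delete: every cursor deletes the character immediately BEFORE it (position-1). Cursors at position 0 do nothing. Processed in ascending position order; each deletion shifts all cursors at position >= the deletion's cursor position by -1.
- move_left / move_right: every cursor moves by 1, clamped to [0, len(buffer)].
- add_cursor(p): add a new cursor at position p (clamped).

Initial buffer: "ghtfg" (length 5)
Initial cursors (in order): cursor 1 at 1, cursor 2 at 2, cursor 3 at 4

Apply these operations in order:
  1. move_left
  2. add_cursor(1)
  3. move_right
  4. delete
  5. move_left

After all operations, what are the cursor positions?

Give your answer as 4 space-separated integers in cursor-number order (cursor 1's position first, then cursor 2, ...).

Answer: 0 0 0 0

Derivation:
After op 1 (move_left): buffer="ghtfg" (len 5), cursors c1@0 c2@1 c3@3, authorship .....
After op 2 (add_cursor(1)): buffer="ghtfg" (len 5), cursors c1@0 c2@1 c4@1 c3@3, authorship .....
After op 3 (move_right): buffer="ghtfg" (len 5), cursors c1@1 c2@2 c4@2 c3@4, authorship .....
After op 4 (delete): buffer="tg" (len 2), cursors c1@0 c2@0 c4@0 c3@1, authorship ..
After op 5 (move_left): buffer="tg" (len 2), cursors c1@0 c2@0 c3@0 c4@0, authorship ..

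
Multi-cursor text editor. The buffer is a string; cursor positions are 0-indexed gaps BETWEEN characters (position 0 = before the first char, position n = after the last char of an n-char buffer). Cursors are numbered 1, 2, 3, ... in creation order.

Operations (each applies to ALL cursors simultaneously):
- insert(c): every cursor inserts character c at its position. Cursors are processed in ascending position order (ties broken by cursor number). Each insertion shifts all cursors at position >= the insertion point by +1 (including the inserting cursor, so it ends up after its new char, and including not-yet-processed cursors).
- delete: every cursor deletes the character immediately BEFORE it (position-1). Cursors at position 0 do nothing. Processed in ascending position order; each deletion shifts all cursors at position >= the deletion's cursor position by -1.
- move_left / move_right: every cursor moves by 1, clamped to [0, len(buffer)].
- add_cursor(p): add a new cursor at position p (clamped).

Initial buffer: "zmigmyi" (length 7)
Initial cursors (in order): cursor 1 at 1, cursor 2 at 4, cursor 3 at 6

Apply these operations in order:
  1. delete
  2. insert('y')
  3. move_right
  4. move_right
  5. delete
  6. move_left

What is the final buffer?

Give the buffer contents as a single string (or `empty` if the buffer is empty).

Answer: ymym

Derivation:
After op 1 (delete): buffer="mimi" (len 4), cursors c1@0 c2@2 c3@3, authorship ....
After op 2 (insert('y')): buffer="ymiymyi" (len 7), cursors c1@1 c2@4 c3@6, authorship 1..2.3.
After op 3 (move_right): buffer="ymiymyi" (len 7), cursors c1@2 c2@5 c3@7, authorship 1..2.3.
After op 4 (move_right): buffer="ymiymyi" (len 7), cursors c1@3 c2@6 c3@7, authorship 1..2.3.
After op 5 (delete): buffer="ymym" (len 4), cursors c1@2 c2@4 c3@4, authorship 1.2.
After op 6 (move_left): buffer="ymym" (len 4), cursors c1@1 c2@3 c3@3, authorship 1.2.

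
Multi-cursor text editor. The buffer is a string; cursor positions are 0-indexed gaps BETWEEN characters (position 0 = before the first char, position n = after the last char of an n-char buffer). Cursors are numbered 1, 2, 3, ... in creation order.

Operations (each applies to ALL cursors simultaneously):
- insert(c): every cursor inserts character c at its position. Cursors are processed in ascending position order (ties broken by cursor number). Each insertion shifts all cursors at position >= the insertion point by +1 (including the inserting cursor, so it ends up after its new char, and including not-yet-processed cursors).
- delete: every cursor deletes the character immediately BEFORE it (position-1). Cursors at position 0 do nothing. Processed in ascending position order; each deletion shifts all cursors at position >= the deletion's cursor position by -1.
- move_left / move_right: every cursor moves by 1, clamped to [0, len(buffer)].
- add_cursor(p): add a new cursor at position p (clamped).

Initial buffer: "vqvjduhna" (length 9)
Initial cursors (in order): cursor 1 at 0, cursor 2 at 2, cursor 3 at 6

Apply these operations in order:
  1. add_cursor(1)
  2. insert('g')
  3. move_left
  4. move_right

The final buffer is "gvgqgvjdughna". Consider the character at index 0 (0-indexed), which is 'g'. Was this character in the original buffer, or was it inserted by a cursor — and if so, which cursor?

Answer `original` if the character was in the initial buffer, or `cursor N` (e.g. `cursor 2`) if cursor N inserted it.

Answer: cursor 1

Derivation:
After op 1 (add_cursor(1)): buffer="vqvjduhna" (len 9), cursors c1@0 c4@1 c2@2 c3@6, authorship .........
After op 2 (insert('g')): buffer="gvgqgvjdughna" (len 13), cursors c1@1 c4@3 c2@5 c3@10, authorship 1.4.2....3...
After op 3 (move_left): buffer="gvgqgvjdughna" (len 13), cursors c1@0 c4@2 c2@4 c3@9, authorship 1.4.2....3...
After op 4 (move_right): buffer="gvgqgvjdughna" (len 13), cursors c1@1 c4@3 c2@5 c3@10, authorship 1.4.2....3...
Authorship (.=original, N=cursor N): 1 . 4 . 2 . . . . 3 . . .
Index 0: author = 1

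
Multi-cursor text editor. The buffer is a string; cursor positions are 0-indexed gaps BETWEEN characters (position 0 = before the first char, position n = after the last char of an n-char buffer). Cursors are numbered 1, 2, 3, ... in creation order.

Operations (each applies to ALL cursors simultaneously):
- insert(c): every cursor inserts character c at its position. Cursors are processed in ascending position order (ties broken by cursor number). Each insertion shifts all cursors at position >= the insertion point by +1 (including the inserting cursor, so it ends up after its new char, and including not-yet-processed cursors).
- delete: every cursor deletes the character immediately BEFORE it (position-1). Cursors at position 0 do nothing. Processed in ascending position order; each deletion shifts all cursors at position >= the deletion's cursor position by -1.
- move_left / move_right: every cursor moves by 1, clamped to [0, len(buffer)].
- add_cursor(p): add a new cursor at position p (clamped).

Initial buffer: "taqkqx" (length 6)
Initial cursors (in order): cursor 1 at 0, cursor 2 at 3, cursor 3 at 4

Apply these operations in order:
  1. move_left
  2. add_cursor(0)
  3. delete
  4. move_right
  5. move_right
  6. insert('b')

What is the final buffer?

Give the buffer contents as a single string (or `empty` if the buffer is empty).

Answer: tkbbqbbx

Derivation:
After op 1 (move_left): buffer="taqkqx" (len 6), cursors c1@0 c2@2 c3@3, authorship ......
After op 2 (add_cursor(0)): buffer="taqkqx" (len 6), cursors c1@0 c4@0 c2@2 c3@3, authorship ......
After op 3 (delete): buffer="tkqx" (len 4), cursors c1@0 c4@0 c2@1 c3@1, authorship ....
After op 4 (move_right): buffer="tkqx" (len 4), cursors c1@1 c4@1 c2@2 c3@2, authorship ....
After op 5 (move_right): buffer="tkqx" (len 4), cursors c1@2 c4@2 c2@3 c3@3, authorship ....
After op 6 (insert('b')): buffer="tkbbqbbx" (len 8), cursors c1@4 c4@4 c2@7 c3@7, authorship ..14.23.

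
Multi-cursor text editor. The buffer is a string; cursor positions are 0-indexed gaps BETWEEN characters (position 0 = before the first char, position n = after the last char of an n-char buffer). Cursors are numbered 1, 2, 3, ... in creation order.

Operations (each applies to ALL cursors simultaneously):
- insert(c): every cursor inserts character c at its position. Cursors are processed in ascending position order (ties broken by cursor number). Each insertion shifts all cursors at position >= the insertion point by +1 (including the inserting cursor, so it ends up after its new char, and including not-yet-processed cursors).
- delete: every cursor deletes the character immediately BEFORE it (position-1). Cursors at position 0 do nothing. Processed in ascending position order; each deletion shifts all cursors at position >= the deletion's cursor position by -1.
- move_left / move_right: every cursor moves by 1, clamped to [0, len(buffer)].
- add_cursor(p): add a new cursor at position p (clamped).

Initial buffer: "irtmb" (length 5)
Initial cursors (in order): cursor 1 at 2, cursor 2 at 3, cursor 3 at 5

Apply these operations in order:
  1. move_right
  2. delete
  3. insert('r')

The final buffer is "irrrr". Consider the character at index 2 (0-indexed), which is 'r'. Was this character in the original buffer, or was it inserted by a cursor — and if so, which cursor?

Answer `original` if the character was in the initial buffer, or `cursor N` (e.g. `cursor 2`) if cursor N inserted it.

Answer: cursor 1

Derivation:
After op 1 (move_right): buffer="irtmb" (len 5), cursors c1@3 c2@4 c3@5, authorship .....
After op 2 (delete): buffer="ir" (len 2), cursors c1@2 c2@2 c3@2, authorship ..
After op 3 (insert('r')): buffer="irrrr" (len 5), cursors c1@5 c2@5 c3@5, authorship ..123
Authorship (.=original, N=cursor N): . . 1 2 3
Index 2: author = 1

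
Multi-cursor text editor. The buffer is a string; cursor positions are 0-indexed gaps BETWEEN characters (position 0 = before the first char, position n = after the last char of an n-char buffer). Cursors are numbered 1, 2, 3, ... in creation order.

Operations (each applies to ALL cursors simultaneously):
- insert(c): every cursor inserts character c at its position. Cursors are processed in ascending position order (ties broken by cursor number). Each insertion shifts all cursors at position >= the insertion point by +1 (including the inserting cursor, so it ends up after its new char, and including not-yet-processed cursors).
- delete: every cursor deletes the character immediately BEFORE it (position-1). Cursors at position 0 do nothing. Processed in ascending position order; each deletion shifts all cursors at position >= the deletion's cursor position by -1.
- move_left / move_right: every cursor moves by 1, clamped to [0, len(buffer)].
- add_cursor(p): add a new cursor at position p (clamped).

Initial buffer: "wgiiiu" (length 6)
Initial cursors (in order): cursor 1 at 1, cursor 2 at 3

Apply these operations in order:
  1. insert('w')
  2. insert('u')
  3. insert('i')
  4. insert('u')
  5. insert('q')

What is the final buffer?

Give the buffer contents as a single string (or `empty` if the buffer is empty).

Answer: wwuiuqgiwuiuqiiu

Derivation:
After op 1 (insert('w')): buffer="wwgiwiiu" (len 8), cursors c1@2 c2@5, authorship .1..2...
After op 2 (insert('u')): buffer="wwugiwuiiu" (len 10), cursors c1@3 c2@7, authorship .11..22...
After op 3 (insert('i')): buffer="wwuigiwuiiiu" (len 12), cursors c1@4 c2@9, authorship .111..222...
After op 4 (insert('u')): buffer="wwuiugiwuiuiiu" (len 14), cursors c1@5 c2@11, authorship .1111..2222...
After op 5 (insert('q')): buffer="wwuiuqgiwuiuqiiu" (len 16), cursors c1@6 c2@13, authorship .11111..22222...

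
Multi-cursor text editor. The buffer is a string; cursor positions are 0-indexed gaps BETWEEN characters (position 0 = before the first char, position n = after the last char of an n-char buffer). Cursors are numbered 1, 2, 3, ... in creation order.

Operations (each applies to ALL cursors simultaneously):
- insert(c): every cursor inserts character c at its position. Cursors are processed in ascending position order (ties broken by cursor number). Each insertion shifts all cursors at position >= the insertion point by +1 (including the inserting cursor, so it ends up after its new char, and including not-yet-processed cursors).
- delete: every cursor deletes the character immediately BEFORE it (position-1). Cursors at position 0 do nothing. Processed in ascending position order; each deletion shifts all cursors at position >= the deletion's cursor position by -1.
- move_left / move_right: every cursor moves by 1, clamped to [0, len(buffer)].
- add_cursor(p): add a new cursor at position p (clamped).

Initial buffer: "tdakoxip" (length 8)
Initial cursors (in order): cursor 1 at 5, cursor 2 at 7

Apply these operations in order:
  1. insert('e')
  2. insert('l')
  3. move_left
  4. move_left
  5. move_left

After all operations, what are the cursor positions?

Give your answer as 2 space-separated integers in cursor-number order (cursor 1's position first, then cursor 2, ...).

After op 1 (insert('e')): buffer="tdakoexiep" (len 10), cursors c1@6 c2@9, authorship .....1..2.
After op 2 (insert('l')): buffer="tdakoelxielp" (len 12), cursors c1@7 c2@11, authorship .....11..22.
After op 3 (move_left): buffer="tdakoelxielp" (len 12), cursors c1@6 c2@10, authorship .....11..22.
After op 4 (move_left): buffer="tdakoelxielp" (len 12), cursors c1@5 c2@9, authorship .....11..22.
After op 5 (move_left): buffer="tdakoelxielp" (len 12), cursors c1@4 c2@8, authorship .....11..22.

Answer: 4 8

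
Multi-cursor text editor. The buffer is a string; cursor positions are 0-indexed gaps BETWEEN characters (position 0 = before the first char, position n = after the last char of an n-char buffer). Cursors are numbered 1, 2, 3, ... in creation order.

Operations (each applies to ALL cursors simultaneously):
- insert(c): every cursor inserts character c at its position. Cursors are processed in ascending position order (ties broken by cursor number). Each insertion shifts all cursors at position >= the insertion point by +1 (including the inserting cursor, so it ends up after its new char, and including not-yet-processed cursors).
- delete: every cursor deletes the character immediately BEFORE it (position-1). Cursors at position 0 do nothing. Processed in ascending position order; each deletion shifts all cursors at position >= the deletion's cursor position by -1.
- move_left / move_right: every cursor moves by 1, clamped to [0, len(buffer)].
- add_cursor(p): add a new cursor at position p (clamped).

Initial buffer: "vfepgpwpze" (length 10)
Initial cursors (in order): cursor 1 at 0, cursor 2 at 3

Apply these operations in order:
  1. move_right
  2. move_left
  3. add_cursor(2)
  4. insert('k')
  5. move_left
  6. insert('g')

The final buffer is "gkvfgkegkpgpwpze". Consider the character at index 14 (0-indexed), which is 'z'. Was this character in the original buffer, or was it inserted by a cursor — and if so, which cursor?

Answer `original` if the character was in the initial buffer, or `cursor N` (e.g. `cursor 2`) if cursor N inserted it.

Answer: original

Derivation:
After op 1 (move_right): buffer="vfepgpwpze" (len 10), cursors c1@1 c2@4, authorship ..........
After op 2 (move_left): buffer="vfepgpwpze" (len 10), cursors c1@0 c2@3, authorship ..........
After op 3 (add_cursor(2)): buffer="vfepgpwpze" (len 10), cursors c1@0 c3@2 c2@3, authorship ..........
After op 4 (insert('k')): buffer="kvfkekpgpwpze" (len 13), cursors c1@1 c3@4 c2@6, authorship 1..3.2.......
After op 5 (move_left): buffer="kvfkekpgpwpze" (len 13), cursors c1@0 c3@3 c2@5, authorship 1..3.2.......
After op 6 (insert('g')): buffer="gkvfgkegkpgpwpze" (len 16), cursors c1@1 c3@5 c2@8, authorship 11..33.22.......
Authorship (.=original, N=cursor N): 1 1 . . 3 3 . 2 2 . . . . . . .
Index 14: author = original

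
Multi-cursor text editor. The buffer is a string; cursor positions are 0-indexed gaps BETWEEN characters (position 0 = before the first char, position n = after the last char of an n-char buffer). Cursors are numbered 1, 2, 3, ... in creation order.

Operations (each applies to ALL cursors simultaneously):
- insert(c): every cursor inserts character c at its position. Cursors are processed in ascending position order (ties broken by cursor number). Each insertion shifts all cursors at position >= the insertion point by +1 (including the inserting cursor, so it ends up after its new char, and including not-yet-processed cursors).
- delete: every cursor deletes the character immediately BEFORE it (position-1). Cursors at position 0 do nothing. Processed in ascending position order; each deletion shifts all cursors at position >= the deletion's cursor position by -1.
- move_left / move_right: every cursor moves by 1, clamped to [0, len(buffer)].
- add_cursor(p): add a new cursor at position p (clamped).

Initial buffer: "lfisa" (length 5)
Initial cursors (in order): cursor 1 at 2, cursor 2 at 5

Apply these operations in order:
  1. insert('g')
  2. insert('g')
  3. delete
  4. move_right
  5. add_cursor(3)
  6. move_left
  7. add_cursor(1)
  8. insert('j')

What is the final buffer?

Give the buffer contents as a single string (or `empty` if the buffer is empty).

After op 1 (insert('g')): buffer="lfgisag" (len 7), cursors c1@3 c2@7, authorship ..1...2
After op 2 (insert('g')): buffer="lfggisagg" (len 9), cursors c1@4 c2@9, authorship ..11...22
After op 3 (delete): buffer="lfgisag" (len 7), cursors c1@3 c2@7, authorship ..1...2
After op 4 (move_right): buffer="lfgisag" (len 7), cursors c1@4 c2@7, authorship ..1...2
After op 5 (add_cursor(3)): buffer="lfgisag" (len 7), cursors c3@3 c1@4 c2@7, authorship ..1...2
After op 6 (move_left): buffer="lfgisag" (len 7), cursors c3@2 c1@3 c2@6, authorship ..1...2
After op 7 (add_cursor(1)): buffer="lfgisag" (len 7), cursors c4@1 c3@2 c1@3 c2@6, authorship ..1...2
After op 8 (insert('j')): buffer="ljfjgjisajg" (len 11), cursors c4@2 c3@4 c1@6 c2@10, authorship .4.311...22

Answer: ljfjgjisajg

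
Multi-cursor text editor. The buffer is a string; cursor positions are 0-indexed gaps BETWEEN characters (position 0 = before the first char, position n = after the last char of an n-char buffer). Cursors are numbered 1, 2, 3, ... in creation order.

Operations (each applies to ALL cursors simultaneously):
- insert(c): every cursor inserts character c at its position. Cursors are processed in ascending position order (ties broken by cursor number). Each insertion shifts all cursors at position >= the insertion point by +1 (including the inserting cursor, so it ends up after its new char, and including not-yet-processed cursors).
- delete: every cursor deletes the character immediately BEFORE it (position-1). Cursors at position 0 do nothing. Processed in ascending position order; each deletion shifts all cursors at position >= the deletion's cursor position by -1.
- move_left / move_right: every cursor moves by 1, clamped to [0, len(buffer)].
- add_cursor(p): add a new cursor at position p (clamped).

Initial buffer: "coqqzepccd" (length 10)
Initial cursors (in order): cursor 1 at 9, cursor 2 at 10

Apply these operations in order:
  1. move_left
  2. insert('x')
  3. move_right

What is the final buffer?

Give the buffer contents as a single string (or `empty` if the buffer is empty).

Answer: coqqzepcxcxd

Derivation:
After op 1 (move_left): buffer="coqqzepccd" (len 10), cursors c1@8 c2@9, authorship ..........
After op 2 (insert('x')): buffer="coqqzepcxcxd" (len 12), cursors c1@9 c2@11, authorship ........1.2.
After op 3 (move_right): buffer="coqqzepcxcxd" (len 12), cursors c1@10 c2@12, authorship ........1.2.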